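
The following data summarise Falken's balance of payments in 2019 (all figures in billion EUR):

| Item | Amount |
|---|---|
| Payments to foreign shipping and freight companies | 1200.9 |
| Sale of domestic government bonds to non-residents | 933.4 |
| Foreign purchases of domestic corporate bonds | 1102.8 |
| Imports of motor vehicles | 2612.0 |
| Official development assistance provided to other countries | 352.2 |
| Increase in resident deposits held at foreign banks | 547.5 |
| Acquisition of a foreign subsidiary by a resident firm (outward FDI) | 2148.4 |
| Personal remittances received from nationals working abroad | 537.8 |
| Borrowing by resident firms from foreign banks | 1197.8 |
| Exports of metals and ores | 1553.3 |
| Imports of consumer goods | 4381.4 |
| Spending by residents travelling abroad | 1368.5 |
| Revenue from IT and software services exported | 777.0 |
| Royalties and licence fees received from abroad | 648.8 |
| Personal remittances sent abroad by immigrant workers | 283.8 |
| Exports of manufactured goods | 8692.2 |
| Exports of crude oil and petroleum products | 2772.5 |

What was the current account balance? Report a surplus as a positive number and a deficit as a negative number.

Goods: 8692.2 - 4381.4 - 2612.0 + 1553.3 + 2772.5 = 6024.6
Services: 777.0 - 1368.5 + 648.8 - 1200.9 = -1143.6
Secondary income: -352.2 - 283.8 + 537.8 = -98.2
Current account = 6024.6 + (-1143.6) + (-98.2) = 4782.8
(Excluded from the current account — financial account: sale of domestic government bonds to non-residents 933.4, foreign purchases of domestic corporate bonds 1102.8, increase in resident deposits held at foreign banks 547.5, acquisition of a foreign subsidiary by a resident firm (outward FDI) 2148.4, borrowing by resident firms from foreign banks 1197.8.)

4782.8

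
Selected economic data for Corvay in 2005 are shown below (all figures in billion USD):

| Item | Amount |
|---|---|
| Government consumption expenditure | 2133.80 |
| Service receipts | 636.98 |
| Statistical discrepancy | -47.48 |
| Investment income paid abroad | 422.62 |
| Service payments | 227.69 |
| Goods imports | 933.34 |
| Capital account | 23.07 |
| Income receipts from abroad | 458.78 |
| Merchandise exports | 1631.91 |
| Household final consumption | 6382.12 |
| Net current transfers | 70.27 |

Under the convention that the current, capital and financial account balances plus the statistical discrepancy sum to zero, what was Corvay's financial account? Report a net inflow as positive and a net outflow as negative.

Goods balance = 1631.91 - 933.34 = 698.57
Services balance = 636.98 - 227.69 = 409.29
Trade balance (goods + services) = 698.57 + 409.29 = 1107.86
Net primary income = 458.78 - 422.62 = 36.16
Net secondary income = 70.27
Current account = 1107.86 + 36.16 + 70.27 = 1214.29
Financial account = -(1214.29 + 23.07 + (-47.48)) = -1189.88

-1189.88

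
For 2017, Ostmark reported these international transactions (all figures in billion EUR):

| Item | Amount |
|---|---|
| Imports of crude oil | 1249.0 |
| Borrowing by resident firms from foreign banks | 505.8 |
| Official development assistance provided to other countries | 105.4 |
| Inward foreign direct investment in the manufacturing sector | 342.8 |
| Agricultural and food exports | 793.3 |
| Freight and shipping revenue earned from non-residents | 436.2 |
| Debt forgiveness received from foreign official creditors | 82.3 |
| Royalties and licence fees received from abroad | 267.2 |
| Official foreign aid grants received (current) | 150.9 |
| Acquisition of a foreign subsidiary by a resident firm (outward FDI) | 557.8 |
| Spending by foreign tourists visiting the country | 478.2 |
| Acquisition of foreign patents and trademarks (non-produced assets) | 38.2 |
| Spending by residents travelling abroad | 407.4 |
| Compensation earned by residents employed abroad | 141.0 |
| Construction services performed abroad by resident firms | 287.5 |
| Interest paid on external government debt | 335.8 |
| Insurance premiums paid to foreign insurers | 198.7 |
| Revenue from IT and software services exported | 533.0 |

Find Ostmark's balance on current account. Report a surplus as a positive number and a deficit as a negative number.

Goods: 793.3 - 1249.0 = -455.7
Services: 478.2 + 267.2 + 436.2 - 407.4 + 533.0 - 198.7 + 287.5 = 1396.0
Primary income: -335.8 + 141.0 = -194.8
Secondary income: -105.4 + 150.9 = 45.5
Current account = (-455.7) + 1396.0 + (-194.8) + 45.5 = 791.0
(Excluded from the current account — financial account: borrowing by resident firms from foreign banks 505.8, inward foreign direct investment in the manufacturing sector 342.8, acquisition of a foreign subsidiary by a resident firm (outward FDI) 557.8; capital account: debt forgiveness received from foreign official creditors 82.3, acquisition of foreign patents and trademarks (non-produced assets) 38.2.)

791.0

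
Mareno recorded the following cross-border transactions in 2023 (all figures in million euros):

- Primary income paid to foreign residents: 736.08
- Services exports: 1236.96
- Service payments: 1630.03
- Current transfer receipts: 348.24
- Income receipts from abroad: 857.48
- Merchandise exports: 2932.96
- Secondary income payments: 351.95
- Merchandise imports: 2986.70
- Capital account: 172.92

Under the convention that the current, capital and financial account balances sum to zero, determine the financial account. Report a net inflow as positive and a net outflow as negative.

156.20

Goods balance = 2932.96 - 2986.70 = -53.74
Services balance = 1236.96 - 1630.03 = -393.07
Trade balance (goods + services) = -53.74 + (-393.07) = -446.81
Net primary income = 857.48 - 736.08 = 121.40
Net secondary income = 348.24 - 351.95 = -3.71
Current account = -446.81 + 121.40 + (-3.71) = -329.12
Financial account = -(-329.12 + 172.92) = 156.20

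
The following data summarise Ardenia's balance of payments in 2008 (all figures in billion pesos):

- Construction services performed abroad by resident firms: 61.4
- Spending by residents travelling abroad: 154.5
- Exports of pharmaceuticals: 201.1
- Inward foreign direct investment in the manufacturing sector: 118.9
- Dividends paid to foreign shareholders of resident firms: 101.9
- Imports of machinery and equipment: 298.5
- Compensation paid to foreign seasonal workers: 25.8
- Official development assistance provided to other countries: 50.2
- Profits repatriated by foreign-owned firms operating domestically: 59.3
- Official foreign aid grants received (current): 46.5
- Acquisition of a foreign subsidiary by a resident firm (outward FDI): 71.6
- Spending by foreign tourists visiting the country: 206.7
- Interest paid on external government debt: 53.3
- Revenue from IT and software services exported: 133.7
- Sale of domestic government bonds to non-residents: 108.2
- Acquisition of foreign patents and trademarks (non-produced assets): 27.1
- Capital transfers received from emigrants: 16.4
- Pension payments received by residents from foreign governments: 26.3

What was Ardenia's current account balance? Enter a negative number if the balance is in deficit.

-67.8

Goods: 201.1 - 298.5 = -97.4
Services: 61.4 + 206.7 + 133.7 - 154.5 = 247.3
Primary income: -25.8 - 101.9 - 59.3 - 53.3 = -240.3
Secondary income: -50.2 + 26.3 + 46.5 = 22.6
Current account = (-97.4) + 247.3 + (-240.3) + 22.6 = -67.8
(Excluded from the current account — financial account: inward foreign direct investment in the manufacturing sector 118.9, acquisition of a foreign subsidiary by a resident firm (outward FDI) 71.6, sale of domestic government bonds to non-residents 108.2; capital account: acquisition of foreign patents and trademarks (non-produced assets) 27.1, capital transfers received from emigrants 16.4.)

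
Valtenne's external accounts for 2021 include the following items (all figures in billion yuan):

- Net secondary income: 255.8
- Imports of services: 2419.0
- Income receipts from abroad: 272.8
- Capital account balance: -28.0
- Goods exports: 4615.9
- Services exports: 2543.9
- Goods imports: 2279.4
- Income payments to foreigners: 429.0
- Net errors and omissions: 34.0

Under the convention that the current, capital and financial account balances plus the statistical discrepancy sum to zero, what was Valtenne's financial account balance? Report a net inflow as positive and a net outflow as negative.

Goods balance = 4615.9 - 2279.4 = 2336.5
Services balance = 2543.9 - 2419.0 = 124.9
Trade balance (goods + services) = 2336.5 + 124.9 = 2461.4
Net primary income = 272.8 - 429.0 = -156.2
Net secondary income = 255.8
Current account = 2461.4 + (-156.2) + 255.8 = 2561.0
Financial account = -(2561.0 + (-28.0) + 34.0) = -2567.0

-2567.0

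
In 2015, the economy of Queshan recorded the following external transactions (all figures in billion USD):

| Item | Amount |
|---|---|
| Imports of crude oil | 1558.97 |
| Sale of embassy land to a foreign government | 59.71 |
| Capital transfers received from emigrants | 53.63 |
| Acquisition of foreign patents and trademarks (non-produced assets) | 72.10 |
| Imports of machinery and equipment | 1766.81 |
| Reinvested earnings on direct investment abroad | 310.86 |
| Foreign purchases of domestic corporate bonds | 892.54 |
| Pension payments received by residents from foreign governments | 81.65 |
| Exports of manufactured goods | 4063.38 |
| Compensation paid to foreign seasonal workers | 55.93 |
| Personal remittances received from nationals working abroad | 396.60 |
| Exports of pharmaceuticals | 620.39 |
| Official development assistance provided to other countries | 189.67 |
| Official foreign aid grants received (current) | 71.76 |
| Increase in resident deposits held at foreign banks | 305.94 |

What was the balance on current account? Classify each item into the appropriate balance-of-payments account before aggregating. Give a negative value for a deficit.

Goods: 620.39 + 4063.38 - 1558.97 - 1766.81 = 1357.99
Primary income: 310.86 - 55.93 = 254.93
Secondary income: 396.60 - 189.67 + 71.76 + 81.65 = 360.34
Current account = 1357.99 + 254.93 + 360.34 = 1973.26
(Excluded from the current account — capital account: sale of embassy land to a foreign government 59.71, capital transfers received from emigrants 53.63, acquisition of foreign patents and trademarks (non-produced assets) 72.10; financial account: foreign purchases of domestic corporate bonds 892.54, increase in resident deposits held at foreign banks 305.94.)

1973.26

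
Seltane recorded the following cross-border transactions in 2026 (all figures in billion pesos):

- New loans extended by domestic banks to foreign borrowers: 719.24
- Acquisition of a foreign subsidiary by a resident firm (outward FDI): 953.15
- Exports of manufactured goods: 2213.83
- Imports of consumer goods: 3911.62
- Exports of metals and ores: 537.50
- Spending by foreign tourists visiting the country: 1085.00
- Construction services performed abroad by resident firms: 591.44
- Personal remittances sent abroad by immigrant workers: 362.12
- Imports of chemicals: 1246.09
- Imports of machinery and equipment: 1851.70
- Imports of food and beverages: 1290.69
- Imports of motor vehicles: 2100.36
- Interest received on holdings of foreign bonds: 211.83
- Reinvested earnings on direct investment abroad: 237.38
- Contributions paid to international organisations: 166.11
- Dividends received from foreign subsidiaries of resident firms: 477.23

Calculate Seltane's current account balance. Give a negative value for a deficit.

Goods: -3911.62 + 537.50 - 1851.70 - 1290.69 - 2100.36 + 2213.83 - 1246.09 = -7649.13
Services: 1085.00 + 591.44 = 1676.44
Primary income: 237.38 + 211.83 + 477.23 = 926.44
Secondary income: -166.11 - 362.12 = -528.23
Current account = (-7649.13) + 1676.44 + 926.44 + (-528.23) = -5574.48
(Excluded from the current account — financial account: new loans extended by domestic banks to foreign borrowers 719.24, acquisition of a foreign subsidiary by a resident firm (outward FDI) 953.15.)

-5574.48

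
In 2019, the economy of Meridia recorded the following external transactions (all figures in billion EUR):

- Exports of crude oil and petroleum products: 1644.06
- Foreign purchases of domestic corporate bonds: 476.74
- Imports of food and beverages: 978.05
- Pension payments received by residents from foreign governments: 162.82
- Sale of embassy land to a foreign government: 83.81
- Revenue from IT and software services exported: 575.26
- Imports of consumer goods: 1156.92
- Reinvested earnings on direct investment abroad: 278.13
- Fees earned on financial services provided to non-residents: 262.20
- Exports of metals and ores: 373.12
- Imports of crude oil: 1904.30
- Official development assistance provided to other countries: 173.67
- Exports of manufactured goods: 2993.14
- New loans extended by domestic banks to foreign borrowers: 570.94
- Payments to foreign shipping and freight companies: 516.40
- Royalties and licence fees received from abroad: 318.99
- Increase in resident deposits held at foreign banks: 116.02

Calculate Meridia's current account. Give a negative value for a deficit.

1878.38

Goods: -1904.30 - 1156.92 + 2993.14 + 373.12 + 1644.06 - 978.05 = 971.05
Services: -516.40 + 575.26 + 318.99 + 262.20 = 640.05
Primary income: 278.13
Secondary income: 162.82 - 173.67 = -10.85
Current account = 971.05 + 640.05 + 278.13 + (-10.85) = 1878.38
(Excluded from the current account — financial account: foreign purchases of domestic corporate bonds 476.74, new loans extended by domestic banks to foreign borrowers 570.94, increase in resident deposits held at foreign banks 116.02; capital account: sale of embassy land to a foreign government 83.81.)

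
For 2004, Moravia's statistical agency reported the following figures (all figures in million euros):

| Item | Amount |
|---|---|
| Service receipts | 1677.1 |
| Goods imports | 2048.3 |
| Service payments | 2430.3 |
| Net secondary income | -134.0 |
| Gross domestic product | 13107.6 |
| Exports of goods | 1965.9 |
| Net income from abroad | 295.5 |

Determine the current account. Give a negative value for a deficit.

-674.1

Goods balance = 1965.9 - 2048.3 = -82.4
Services balance = 1677.1 - 2430.3 = -753.2
Trade balance (goods + services) = -82.4 + (-753.2) = -835.6
Net primary income = 295.5
Net secondary income = -134.0
Current account = -835.6 + 295.5 + (-134.0) = -674.1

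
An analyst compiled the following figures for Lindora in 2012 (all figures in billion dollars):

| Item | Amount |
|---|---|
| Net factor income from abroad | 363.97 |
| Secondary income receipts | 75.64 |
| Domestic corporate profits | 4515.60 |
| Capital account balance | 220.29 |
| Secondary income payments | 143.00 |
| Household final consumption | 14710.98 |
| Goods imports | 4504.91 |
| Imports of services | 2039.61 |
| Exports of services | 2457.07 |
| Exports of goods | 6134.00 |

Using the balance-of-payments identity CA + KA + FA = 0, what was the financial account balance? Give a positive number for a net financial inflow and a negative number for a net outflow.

-2563.45

Goods balance = 6134.00 - 4504.91 = 1629.09
Services balance = 2457.07 - 2039.61 = 417.46
Trade balance (goods + services) = 1629.09 + 417.46 = 2046.55
Net primary income = 363.97
Net secondary income = 75.64 - 143.00 = -67.36
Current account = 2046.55 + 363.97 + (-67.36) = 2343.16
Financial account = -(2343.16 + 220.29) = -2563.45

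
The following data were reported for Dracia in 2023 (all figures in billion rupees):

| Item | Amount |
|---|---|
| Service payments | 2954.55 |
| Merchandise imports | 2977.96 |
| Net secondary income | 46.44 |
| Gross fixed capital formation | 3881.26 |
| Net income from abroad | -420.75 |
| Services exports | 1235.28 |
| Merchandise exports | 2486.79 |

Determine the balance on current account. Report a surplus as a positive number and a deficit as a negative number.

-2584.75

Goods balance = 2486.79 - 2977.96 = -491.17
Services balance = 1235.28 - 2954.55 = -1719.27
Trade balance (goods + services) = -491.17 + (-1719.27) = -2210.44
Net primary income = -420.75
Net secondary income = 46.44
Current account = -2210.44 + (-420.75) + 46.44 = -2584.75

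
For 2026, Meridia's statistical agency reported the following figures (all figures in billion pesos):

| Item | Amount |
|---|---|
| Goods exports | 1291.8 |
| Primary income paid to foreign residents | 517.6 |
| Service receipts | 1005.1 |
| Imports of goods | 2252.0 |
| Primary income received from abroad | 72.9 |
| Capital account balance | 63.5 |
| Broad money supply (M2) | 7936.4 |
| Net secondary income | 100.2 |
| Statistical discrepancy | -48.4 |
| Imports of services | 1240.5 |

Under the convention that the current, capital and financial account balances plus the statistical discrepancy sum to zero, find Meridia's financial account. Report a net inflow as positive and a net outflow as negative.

Goods balance = 1291.8 - 2252.0 = -960.2
Services balance = 1005.1 - 1240.5 = -235.4
Trade balance (goods + services) = -960.2 + (-235.4) = -1195.6
Net primary income = 72.9 - 517.6 = -444.7
Net secondary income = 100.2
Current account = -1195.6 + (-444.7) + 100.2 = -1540.1
Financial account = -(-1540.1 + 63.5 + (-48.4)) = 1525.0

1525.0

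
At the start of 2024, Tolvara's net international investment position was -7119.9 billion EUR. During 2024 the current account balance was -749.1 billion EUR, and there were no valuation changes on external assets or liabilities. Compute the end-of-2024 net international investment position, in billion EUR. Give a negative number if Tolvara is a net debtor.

-7869.0

With no valuation effects, change in NIIP = current account = -749.1
End-of-year NIIP = -7119.9 + (-749.1) = -7869.0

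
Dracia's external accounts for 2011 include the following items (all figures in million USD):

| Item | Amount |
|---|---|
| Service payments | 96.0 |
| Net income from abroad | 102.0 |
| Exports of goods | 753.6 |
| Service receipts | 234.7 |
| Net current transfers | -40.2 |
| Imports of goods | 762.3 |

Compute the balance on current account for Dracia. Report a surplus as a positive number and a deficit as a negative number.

Goods balance = 753.6 - 762.3 = -8.7
Services balance = 234.7 - 96.0 = 138.7
Trade balance (goods + services) = -8.7 + 138.7 = 130.0
Net primary income = 102.0
Net secondary income = -40.2
Current account = 130.0 + 102.0 + (-40.2) = 191.8

191.8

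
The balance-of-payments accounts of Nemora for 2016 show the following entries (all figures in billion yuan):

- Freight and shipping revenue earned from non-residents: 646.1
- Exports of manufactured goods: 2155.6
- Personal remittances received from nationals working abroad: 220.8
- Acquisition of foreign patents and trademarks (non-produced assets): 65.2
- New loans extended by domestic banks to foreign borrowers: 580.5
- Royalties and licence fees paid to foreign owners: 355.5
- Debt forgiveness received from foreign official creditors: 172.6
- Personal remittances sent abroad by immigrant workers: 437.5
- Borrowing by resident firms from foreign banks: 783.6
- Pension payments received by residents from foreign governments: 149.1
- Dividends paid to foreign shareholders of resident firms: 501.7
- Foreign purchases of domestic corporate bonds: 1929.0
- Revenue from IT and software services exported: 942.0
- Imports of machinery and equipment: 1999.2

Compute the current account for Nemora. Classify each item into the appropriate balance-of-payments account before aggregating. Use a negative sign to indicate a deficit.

819.7

Goods: 2155.6 - 1999.2 = 156.4
Services: 942.0 + 646.1 - 355.5 = 1232.6
Primary income: -501.7
Secondary income: -437.5 + 220.8 + 149.1 = -67.6
Current account = 156.4 + 1232.6 + (-501.7) + (-67.6) = 819.7
(Excluded from the current account — capital account: acquisition of foreign patents and trademarks (non-produced assets) 65.2, debt forgiveness received from foreign official creditors 172.6; financial account: new loans extended by domestic banks to foreign borrowers 580.5, borrowing by resident firms from foreign banks 783.6, foreign purchases of domestic corporate bonds 1929.0.)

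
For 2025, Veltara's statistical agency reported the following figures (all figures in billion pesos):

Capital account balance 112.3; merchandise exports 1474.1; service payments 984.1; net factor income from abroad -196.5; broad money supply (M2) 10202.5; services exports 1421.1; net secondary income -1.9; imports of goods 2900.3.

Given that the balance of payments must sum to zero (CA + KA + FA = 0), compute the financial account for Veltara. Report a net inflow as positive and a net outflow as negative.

1075.3

Goods balance = 1474.1 - 2900.3 = -1426.2
Services balance = 1421.1 - 984.1 = 437.0
Trade balance (goods + services) = -1426.2 + 437.0 = -989.2
Net primary income = -196.5
Net secondary income = -1.9
Current account = -989.2 + (-196.5) + (-1.9) = -1187.6
Financial account = -(-1187.6 + 112.3) = 1075.3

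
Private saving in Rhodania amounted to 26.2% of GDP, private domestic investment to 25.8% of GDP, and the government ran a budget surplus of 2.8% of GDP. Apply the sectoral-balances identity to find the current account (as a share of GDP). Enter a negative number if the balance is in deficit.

3.2

By the sectoral-balances identity, CA = (S_private - I) + (T - G).
Private balance = 26.2 - 25.8 = 0.4
Government balance (T - G) = 2.8
CA = 0.4 + 2.8 = 3.2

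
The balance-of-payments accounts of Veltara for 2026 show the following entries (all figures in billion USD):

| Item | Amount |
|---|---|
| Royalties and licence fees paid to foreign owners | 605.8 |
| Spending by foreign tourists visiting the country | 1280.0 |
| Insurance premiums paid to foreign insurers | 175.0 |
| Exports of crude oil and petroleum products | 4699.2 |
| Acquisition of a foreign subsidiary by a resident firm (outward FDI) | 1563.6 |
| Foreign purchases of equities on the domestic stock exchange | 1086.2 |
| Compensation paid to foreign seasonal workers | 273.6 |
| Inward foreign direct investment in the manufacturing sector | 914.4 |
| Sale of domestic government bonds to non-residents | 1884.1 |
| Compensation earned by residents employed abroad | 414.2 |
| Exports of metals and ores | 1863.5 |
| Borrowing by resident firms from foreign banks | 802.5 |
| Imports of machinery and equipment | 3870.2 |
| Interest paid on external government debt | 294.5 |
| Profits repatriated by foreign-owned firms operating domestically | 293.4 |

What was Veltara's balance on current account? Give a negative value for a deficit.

Goods: 1863.5 - 3870.2 + 4699.2 = 2692.5
Services: 1280.0 - 175.0 - 605.8 = 499.2
Primary income: -294.5 - 293.4 + 414.2 - 273.6 = -447.3
Current account = 2692.5 + 499.2 + (-447.3) = 2744.4
(Excluded from the current account — financial account: acquisition of a foreign subsidiary by a resident firm (outward FDI) 1563.6, foreign purchases of equities on the domestic stock exchange 1086.2, inward foreign direct investment in the manufacturing sector 914.4, sale of domestic government bonds to non-residents 1884.1, borrowing by resident firms from foreign banks 802.5.)

2744.4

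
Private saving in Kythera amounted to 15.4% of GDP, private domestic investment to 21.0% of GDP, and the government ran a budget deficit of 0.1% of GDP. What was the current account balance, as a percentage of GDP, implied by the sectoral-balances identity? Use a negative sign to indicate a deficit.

-5.7

By the sectoral-balances identity, CA = (S_private - I) + (T - G).
Private balance = 15.4 - 21.0 = -5.6
Government balance (T - G) = -0.1
CA = -5.6 + (-0.1) = -5.7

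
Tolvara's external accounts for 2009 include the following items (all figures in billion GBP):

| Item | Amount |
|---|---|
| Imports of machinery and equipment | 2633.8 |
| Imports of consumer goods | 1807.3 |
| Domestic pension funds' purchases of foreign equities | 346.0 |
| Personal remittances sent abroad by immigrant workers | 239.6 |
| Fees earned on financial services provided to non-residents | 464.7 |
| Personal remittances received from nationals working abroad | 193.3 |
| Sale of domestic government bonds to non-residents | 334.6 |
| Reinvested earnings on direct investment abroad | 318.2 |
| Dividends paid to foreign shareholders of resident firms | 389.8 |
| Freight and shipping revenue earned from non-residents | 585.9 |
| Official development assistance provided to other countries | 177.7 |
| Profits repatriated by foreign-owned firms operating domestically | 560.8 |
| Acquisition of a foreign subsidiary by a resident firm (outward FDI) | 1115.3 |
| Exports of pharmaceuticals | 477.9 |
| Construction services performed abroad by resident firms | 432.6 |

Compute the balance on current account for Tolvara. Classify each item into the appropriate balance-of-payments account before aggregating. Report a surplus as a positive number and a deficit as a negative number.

Goods: 477.9 - 1807.3 - 2633.8 = -3963.2
Services: 432.6 + 464.7 + 585.9 = 1483.2
Primary income: -389.8 - 560.8 + 318.2 = -632.4
Secondary income: 193.3 - 177.7 - 239.6 = -224.0
Current account = (-3963.2) + 1483.2 + (-632.4) + (-224.0) = -3336.4
(Excluded from the current account — financial account: domestic pension funds' purchases of foreign equities 346.0, sale of domestic government bonds to non-residents 334.6, acquisition of a foreign subsidiary by a resident firm (outward FDI) 1115.3.)

-3336.4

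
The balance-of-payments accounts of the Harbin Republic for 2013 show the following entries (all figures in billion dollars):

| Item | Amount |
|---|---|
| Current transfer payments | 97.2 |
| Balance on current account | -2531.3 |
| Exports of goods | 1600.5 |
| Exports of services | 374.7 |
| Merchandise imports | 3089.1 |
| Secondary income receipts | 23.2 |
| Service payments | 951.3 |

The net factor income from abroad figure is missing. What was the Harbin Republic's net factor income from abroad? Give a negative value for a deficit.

Current account = goods balance + services balance + net primary income + net secondary income
Sum of the known components = -2139.2
Net factor income from abroad = CA - (known components) = -2531.3 - (-2139.2) = -392.1

-392.1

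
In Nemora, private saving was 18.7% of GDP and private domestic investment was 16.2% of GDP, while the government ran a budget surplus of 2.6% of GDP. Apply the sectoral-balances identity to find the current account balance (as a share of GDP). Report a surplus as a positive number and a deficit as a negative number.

By the sectoral-balances identity, CA = (S_private - I) + (T - G).
Private balance = 18.7 - 16.2 = 2.5
Government balance (T - G) = 2.6
CA = 2.5 + 2.6 = 5.1

5.1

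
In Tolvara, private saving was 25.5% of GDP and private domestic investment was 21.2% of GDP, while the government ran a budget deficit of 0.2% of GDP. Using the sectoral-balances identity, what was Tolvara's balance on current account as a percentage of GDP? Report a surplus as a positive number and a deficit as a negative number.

4.1

By the sectoral-balances identity, CA = (S_private - I) + (T - G).
Private balance = 25.5 - 21.2 = 4.3
Government balance (T - G) = -0.2
CA = 4.3 + (-0.2) = 4.1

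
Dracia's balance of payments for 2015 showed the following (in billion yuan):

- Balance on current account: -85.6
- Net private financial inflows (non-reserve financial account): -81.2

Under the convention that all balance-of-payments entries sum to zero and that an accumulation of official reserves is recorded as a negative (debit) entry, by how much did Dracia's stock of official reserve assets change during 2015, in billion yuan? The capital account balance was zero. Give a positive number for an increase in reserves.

Official reserve transactions balance = -((-85.6) + (-81.2)) = 166.8
An accumulation of reserves is recorded as a debit (negative entry), so the change in the stock of reserves is the negative of that balance.
Change in official reserves = -(166.8) = -166.8

-166.8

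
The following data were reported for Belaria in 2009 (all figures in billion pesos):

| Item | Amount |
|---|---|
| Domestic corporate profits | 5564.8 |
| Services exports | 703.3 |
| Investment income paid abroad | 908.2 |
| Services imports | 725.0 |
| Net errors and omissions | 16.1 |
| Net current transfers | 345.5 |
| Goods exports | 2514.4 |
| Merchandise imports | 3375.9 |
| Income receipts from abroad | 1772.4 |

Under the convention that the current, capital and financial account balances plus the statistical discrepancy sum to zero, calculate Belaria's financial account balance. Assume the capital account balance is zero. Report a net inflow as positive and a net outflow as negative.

-342.6

Goods balance = 2514.4 - 3375.9 = -861.5
Services balance = 703.3 - 725.0 = -21.7
Trade balance (goods + services) = -861.5 + (-21.7) = -883.2
Net primary income = 1772.4 - 908.2 = 864.2
Net secondary income = 345.5
Current account = -883.2 + 864.2 + 345.5 = 326.5
Financial account = -(326.5 + 16.1) = -342.6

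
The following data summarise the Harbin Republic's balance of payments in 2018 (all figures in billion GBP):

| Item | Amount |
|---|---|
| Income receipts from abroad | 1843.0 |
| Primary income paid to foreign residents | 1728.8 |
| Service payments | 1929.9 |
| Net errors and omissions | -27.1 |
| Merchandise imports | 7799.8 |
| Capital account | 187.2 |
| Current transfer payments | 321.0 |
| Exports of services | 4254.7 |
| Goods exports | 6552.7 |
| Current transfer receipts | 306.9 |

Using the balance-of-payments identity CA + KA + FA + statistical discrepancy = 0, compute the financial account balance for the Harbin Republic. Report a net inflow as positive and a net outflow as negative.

-1337.9

Goods balance = 6552.7 - 7799.8 = -1247.1
Services balance = 4254.7 - 1929.9 = 2324.8
Trade balance (goods + services) = -1247.1 + 2324.8 = 1077.7
Net primary income = 1843.0 - 1728.8 = 114.2
Net secondary income = 306.9 - 321.0 = -14.1
Current account = 1077.7 + 114.2 + (-14.1) = 1177.8
Financial account = -(1177.8 + 187.2 + (-27.1)) = -1337.9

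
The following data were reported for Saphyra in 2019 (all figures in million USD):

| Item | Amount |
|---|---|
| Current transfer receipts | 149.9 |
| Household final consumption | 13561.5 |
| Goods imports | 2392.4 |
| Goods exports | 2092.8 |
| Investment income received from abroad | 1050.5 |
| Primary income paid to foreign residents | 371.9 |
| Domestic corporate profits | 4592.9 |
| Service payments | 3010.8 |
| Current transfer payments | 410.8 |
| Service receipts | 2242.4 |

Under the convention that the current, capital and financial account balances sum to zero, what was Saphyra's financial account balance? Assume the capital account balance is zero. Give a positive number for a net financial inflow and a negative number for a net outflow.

Goods balance = 2092.8 - 2392.4 = -299.6
Services balance = 2242.4 - 3010.8 = -768.4
Trade balance (goods + services) = -299.6 + (-768.4) = -1068.0
Net primary income = 1050.5 - 371.9 = 678.6
Net secondary income = 149.9 - 410.8 = -260.9
Current account = -1068.0 + 678.6 + (-260.9) = -650.3
Financial account = -(-650.3) = 650.3

650.3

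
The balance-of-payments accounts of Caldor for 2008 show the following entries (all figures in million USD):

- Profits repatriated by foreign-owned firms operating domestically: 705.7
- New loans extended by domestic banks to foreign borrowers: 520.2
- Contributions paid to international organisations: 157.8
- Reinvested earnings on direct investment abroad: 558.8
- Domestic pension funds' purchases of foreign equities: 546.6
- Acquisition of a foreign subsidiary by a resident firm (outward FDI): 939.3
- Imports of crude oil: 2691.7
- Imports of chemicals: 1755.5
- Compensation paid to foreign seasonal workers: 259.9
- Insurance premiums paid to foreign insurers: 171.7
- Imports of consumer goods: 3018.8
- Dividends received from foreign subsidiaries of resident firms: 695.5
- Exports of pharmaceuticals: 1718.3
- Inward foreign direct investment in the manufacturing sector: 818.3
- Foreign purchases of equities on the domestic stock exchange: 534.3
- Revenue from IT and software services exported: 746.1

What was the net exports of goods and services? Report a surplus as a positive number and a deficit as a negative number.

-5173.3

Goods: -2691.7 - 3018.8 + 1718.3 - 1755.5 = -5747.7
Services: 746.1 - 171.7 = 574.4
Trade balance = -5747.7 + 574.4 = -5173.3
(Excluded from the trade balance — primary income: profits repatriated by foreign-owned firms operating domestically 705.7, reinvested earnings on direct investment abroad 558.8, compensation paid to foreign seasonal workers 259.9, dividends received from foreign subsidiaries of resident firms 695.5; financial account: new loans extended by domestic banks to foreign borrowers 520.2, domestic pension funds' purchases of foreign equities 546.6, acquisition of a foreign subsidiary by a resident firm (outward FDI) 939.3, inward foreign direct investment in the manufacturing sector 818.3, foreign purchases of equities on the domestic stock exchange 534.3; secondary income: contributions paid to international organisations 157.8.)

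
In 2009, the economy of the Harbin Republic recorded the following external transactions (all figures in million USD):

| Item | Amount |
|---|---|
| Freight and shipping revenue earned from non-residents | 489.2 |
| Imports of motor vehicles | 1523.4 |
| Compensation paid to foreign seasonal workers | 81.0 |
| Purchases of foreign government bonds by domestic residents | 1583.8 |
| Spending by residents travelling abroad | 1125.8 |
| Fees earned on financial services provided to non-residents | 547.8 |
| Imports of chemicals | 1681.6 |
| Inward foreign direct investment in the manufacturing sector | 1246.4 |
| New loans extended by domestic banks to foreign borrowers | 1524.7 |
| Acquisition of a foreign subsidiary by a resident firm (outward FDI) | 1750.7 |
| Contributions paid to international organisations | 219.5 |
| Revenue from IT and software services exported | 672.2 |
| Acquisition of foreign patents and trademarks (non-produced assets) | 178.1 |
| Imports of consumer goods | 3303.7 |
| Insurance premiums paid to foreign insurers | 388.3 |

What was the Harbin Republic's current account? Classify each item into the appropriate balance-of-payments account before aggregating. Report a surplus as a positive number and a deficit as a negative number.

-6614.1

Goods: -3303.7 - 1681.6 - 1523.4 = -6508.7
Services: 489.2 - 388.3 + 547.8 - 1125.8 + 672.2 = 195.1
Primary income: -81.0
Secondary income: -219.5
Current account = (-6508.7) + 195.1 + (-81.0) + (-219.5) = -6614.1
(Excluded from the current account — financial account: purchases of foreign government bonds by domestic residents 1583.8, inward foreign direct investment in the manufacturing sector 1246.4, new loans extended by domestic banks to foreign borrowers 1524.7, acquisition of a foreign subsidiary by a resident firm (outward FDI) 1750.7; capital account: acquisition of foreign patents and trademarks (non-produced assets) 178.1.)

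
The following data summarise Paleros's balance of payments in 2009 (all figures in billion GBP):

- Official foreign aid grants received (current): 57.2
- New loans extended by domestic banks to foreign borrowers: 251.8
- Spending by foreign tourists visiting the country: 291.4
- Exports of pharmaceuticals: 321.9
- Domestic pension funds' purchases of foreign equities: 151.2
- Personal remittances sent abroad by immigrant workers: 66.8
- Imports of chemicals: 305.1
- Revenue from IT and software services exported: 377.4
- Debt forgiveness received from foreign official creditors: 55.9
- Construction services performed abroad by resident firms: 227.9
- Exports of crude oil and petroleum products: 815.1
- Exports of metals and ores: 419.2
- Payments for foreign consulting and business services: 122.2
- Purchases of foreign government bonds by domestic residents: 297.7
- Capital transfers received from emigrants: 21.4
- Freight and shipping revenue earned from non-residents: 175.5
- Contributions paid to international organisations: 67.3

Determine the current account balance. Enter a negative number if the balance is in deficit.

2124.2

Goods: 815.1 - 305.1 + 419.2 + 321.9 = 1251.1
Services: -122.2 + 175.5 + 227.9 + 291.4 + 377.4 = 950.0
Secondary income: -67.3 + 57.2 - 66.8 = -76.9
Current account = 1251.1 + 950.0 + (-76.9) = 2124.2
(Excluded from the current account — financial account: new loans extended by domestic banks to foreign borrowers 251.8, domestic pension funds' purchases of foreign equities 151.2, purchases of foreign government bonds by domestic residents 297.7; capital account: debt forgiveness received from foreign official creditors 55.9, capital transfers received from emigrants 21.4.)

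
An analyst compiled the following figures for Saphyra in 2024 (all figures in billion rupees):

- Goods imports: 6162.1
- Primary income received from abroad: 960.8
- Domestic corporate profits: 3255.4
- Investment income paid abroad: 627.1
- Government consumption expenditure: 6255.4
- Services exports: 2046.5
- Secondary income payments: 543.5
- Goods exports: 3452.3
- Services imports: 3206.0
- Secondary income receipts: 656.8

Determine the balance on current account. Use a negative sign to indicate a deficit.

-3422.3

Goods balance = 3452.3 - 6162.1 = -2709.8
Services balance = 2046.5 - 3206.0 = -1159.5
Trade balance (goods + services) = -2709.8 + (-1159.5) = -3869.3
Net primary income = 960.8 - 627.1 = 333.7
Net secondary income = 656.8 - 543.5 = 113.3
Current account = -3869.3 + 333.7 + 113.3 = -3422.3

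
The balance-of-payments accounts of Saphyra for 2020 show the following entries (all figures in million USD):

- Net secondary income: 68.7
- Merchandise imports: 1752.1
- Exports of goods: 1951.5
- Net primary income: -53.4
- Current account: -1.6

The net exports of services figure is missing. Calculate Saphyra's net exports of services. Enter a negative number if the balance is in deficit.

Current account = goods balance + services balance + net primary income + net secondary income
Sum of the known components = 214.7
Net exports of services = CA - (known components) = -1.6 - 214.7 = -216.3

-216.3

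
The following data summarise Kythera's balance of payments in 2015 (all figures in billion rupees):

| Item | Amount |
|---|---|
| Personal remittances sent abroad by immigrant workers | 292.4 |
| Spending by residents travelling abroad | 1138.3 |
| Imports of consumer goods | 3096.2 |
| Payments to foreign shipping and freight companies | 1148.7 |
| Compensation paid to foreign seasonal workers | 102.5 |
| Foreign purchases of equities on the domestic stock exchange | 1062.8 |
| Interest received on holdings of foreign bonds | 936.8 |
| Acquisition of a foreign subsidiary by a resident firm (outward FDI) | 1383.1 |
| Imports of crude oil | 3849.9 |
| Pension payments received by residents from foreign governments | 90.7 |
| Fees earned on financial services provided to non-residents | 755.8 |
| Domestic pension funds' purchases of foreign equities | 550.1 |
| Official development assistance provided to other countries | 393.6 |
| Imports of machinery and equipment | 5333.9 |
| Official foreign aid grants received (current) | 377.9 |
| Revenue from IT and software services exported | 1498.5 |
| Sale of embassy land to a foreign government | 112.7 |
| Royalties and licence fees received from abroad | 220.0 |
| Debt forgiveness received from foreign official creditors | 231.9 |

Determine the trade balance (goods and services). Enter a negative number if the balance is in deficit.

Goods: -5333.9 - 3096.2 - 3849.9 = -12280.0
Services: -1148.7 + 1498.5 + 755.8 - 1138.3 + 220.0 = 187.3
Trade balance = -12280.0 + 187.3 = -12092.7
(Excluded from the trade balance — secondary income: personal remittances sent abroad by immigrant workers 292.4, pension payments received by residents from foreign governments 90.7, official development assistance provided to other countries 393.6, official foreign aid grants received (current) 377.9; primary income: compensation paid to foreign seasonal workers 102.5, interest received on holdings of foreign bonds 936.8; financial account: foreign purchases of equities on the domestic stock exchange 1062.8, acquisition of a foreign subsidiary by a resident firm (outward FDI) 1383.1, domestic pension funds' purchases of foreign equities 550.1; capital account: sale of embassy land to a foreign government 112.7, debt forgiveness received from foreign official creditors 231.9.)

-12092.7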